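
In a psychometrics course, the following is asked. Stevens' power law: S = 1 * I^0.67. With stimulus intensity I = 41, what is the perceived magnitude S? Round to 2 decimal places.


S = 1 * 41^0.67
41^0.67 = 12.0383
S = 1 * 12.0383
= 12.04


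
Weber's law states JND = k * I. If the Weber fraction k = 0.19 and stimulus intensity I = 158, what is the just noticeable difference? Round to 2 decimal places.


JND = k * I
JND = 0.19 * 158
= 30.02


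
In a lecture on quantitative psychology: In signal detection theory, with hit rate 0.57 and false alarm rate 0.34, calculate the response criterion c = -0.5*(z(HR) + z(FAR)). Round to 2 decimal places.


c = -0.5 * (z(HR) + z(FAR))
z(0.57) = 0.1764
z(0.34) = -0.4125
c = -0.5 * (0.1764 + -0.4125)
= -0.5 * -0.2361
= 0.12


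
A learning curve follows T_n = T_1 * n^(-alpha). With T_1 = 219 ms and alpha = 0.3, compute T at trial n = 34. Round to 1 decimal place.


T_n = 219 * 34^(-0.3)
34^(-0.3) = 0.347181
T_n = 219 * 0.347181
= 76.0 ms


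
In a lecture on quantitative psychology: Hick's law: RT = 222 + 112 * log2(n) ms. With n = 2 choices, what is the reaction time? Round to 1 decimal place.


RT = 222 + 112 * log2(2)
log2(2) = 1.0
RT = 222 + 112 * 1.0
= 222 + 112.0
= 334.0 ms


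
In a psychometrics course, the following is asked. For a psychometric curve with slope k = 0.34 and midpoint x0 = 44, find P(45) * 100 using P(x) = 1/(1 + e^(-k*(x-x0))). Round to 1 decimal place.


P(x) = 1/(1 + e^(-0.34*(45 - 44)))
Exponent = -0.34 * 1 = -0.34
e^(-0.34) = 0.71177
P = 1/(1 + 0.71177) = 0.584191
Percentage = 58.4


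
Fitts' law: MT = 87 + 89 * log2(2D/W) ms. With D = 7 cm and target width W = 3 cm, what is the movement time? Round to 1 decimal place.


MT = 87 + 89 * log2(2*7/3)
2D/W = 4.666667
log2(4.666667) = 2.2224
MT = 87 + 89 * 2.2224
= 284.8 ms


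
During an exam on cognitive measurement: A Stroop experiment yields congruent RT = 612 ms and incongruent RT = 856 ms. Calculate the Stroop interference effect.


Stroop effect = RT(incongruent) - RT(congruent)
= 856 - 612
= 244 ms


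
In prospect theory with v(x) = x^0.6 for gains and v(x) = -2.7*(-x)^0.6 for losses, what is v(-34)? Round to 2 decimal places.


Since x = -34 < 0, use v(x) = -lambda*(-x)^alpha
(-x) = 34
34^0.6 = 8.2964
v(-34) = -2.7 * 8.2964
= -22.40


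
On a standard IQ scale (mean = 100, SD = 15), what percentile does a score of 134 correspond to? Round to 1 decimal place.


z = (IQ - mean) / SD
z = (134 - 100) / 15 = 2.2667
Percentile = Phi(2.2667) * 100
Phi(2.2667) = 0.988296
= 98.8


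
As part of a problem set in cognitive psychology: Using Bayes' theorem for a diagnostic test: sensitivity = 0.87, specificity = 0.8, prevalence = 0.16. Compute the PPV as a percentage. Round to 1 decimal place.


PPV = (sens * prev) / (sens * prev + (1-spec) * (1-prev))
Numerator = 0.87 * 0.16 = 0.1392
P(positive and no disease) = (1 - spec) * (1 - prev) = (1 - 0.8) * (1 - 0.16) = 0.168
Denominator = 0.1392 + 0.168 = 0.3072
PPV = 0.1392 / 0.3072 = 0.453125
As percentage = 45.3


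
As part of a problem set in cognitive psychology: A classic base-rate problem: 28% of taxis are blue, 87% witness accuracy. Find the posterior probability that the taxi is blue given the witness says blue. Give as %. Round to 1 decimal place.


P(blue | says blue) = P(says blue | blue)*P(blue) / [P(says blue | blue)*P(blue) + P(says blue | not blue)*P(not blue)]
Numerator = 0.87 * 0.28 = 0.2436
False identification = 0.13 * 0.72 = 0.0936
P = 0.2436 / (0.2436 + 0.0936)
= 0.2436 / 0.3372
As percentage = 72.2


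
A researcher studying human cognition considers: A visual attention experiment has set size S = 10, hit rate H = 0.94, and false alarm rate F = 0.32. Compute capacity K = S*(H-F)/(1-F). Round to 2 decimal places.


K = S * (H - F) / (1 - F)
H - F = 0.62
1 - F = 0.68
K = 10 * 0.62 / 0.68
= 9.12


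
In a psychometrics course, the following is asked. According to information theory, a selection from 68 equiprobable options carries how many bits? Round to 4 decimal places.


H = log2(n)
H = log2(68)
= 6.0875


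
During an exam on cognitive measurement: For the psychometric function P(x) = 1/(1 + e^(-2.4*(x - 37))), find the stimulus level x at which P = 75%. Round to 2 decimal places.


At P = 0.75: 0.75 = 1/(1 + e^(-k*(x-x0)))
Solving: e^(-k*(x-x0)) = 1/3
x = x0 + ln(3)/k
ln(3) = 1.0986
x = 37 + 1.0986/2.4
= 37 + 0.4578
= 37.46


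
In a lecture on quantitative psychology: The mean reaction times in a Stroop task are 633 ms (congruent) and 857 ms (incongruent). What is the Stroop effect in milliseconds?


Stroop effect = RT(incongruent) - RT(congruent)
= 857 - 633
= 224 ms


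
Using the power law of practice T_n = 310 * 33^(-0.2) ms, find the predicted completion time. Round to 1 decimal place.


T_n = 310 * 33^(-0.2)
33^(-0.2) = 0.496932
T_n = 310 * 0.496932
= 154.0 ms


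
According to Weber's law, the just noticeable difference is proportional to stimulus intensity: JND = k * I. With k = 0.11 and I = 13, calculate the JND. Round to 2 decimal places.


JND = k * I
JND = 0.11 * 13
= 1.43


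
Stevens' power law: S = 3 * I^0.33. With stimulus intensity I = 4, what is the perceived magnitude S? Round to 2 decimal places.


S = 3 * 4^0.33
4^0.33 = 1.5801
S = 3 * 1.5801
= 4.74


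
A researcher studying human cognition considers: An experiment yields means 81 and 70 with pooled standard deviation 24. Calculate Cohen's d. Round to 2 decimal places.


Cohen's d = (M1 - M2) / S_pooled
= (81 - 70) / 24
= 11 / 24
= 0.46


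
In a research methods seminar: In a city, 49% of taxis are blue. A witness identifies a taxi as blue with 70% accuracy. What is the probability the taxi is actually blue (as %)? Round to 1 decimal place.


P(blue | says blue) = P(says blue | blue)*P(blue) / [P(says blue | blue)*P(blue) + P(says blue | not blue)*P(not blue)]
Numerator = 0.7 * 0.49 = 0.343
False identification = 0.3 * 0.51 = 0.153
P = 0.343 / (0.343 + 0.153)
= 0.343 / 0.496
As percentage = 69.2


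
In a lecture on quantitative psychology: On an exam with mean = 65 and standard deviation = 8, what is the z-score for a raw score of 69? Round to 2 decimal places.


z = (X - mu) / sigma
= (69 - 65) / 8
= 4 / 8
= 0.50


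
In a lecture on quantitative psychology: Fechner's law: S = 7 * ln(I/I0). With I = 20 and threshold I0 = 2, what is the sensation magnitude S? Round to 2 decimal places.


S = 7 * ln(20/2)
I/I0 = 10.0
ln(10.0) = 2.3026
S = 7 * 2.3026
= 16.12


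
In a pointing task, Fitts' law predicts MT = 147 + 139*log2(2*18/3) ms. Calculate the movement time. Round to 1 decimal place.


MT = 147 + 139 * log2(2*18/3)
2D/W = 12.0
log2(12.0) = 3.585
MT = 147 + 139 * 3.585
= 645.3 ms


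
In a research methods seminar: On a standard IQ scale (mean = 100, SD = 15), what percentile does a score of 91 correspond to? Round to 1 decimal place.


z = (IQ - mean) / SD
z = (91 - 100) / 15 = -0.6
Percentile = Phi(-0.6) * 100
Phi(-0.6) = 0.274253
= 27.4


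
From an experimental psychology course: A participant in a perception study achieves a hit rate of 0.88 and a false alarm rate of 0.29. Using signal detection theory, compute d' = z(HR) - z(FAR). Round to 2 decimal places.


d' = z(HR) - z(FAR)
z(0.88) = 1.175
z(0.29) = -0.5534
d' = 1.175 - -0.5534
= 1.73


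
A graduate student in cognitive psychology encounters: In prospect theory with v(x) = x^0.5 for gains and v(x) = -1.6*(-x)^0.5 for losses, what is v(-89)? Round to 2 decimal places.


Since x = -89 < 0, use v(x) = -lambda*(-x)^alpha
(-x) = 89
89^0.5 = 9.434
v(-89) = -1.6 * 9.434
= -15.09


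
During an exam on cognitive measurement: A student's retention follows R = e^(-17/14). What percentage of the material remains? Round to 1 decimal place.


R = e^(-t/S)
-t/S = -17/14 = -1.214286
R = e^(-1.214286) = 0.296922
Percentage = 0.296922 * 100
= 29.7


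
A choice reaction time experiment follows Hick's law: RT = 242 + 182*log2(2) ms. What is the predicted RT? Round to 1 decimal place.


RT = 242 + 182 * log2(2)
log2(2) = 1.0
RT = 242 + 182 * 1.0
= 242 + 182.0
= 424.0 ms


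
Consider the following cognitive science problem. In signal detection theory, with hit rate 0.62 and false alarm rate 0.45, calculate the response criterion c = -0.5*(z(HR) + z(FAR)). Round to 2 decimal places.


c = -0.5 * (z(HR) + z(FAR))
z(0.62) = 0.3055
z(0.45) = -0.1257
c = -0.5 * (0.3055 + -0.1257)
= -0.5 * 0.1798
= -0.09


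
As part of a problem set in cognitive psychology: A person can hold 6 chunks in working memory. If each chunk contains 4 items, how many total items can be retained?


Total items = chunks * items_per_chunk
= 6 * 4
= 24


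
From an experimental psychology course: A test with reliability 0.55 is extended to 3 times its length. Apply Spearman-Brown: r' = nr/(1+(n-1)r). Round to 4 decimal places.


r_new = n*r / (1 + (n-1)*r)
Numerator = 3 * 0.55 = 1.65
Denominator = 1 + 2 * 0.55 = 2.1
r_new = 1.65 / 2.1
= 0.7857


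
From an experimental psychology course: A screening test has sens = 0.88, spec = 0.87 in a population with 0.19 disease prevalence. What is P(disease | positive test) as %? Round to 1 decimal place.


PPV = (sens * prev) / (sens * prev + (1-spec) * (1-prev))
Numerator = 0.88 * 0.19 = 0.1672
P(positive and no disease) = (1 - spec) * (1 - prev) = (1 - 0.87) * (1 - 0.19) = 0.1053
Denominator = 0.1672 + 0.1053 = 0.2725
PPV = 0.1672 / 0.2725 = 0.613578
As percentage = 61.4


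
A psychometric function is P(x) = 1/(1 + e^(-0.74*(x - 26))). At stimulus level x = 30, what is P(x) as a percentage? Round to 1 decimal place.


P(x) = 1/(1 + e^(-0.74*(30 - 26)))
Exponent = -0.74 * 4 = -2.96
e^(-2.96) = 0.051819
P = 1/(1 + 0.051819) = 0.950734
Percentage = 95.1


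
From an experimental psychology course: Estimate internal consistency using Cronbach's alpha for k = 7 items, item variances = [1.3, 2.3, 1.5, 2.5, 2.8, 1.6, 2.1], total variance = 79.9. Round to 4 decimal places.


alpha = (k/(k-1)) * (1 - sum(s_i^2)/s_total^2)
sum(item variances) = 14.1
k/(k-1) = 7/6 = 1.166667
1 - 14.1/79.9 = 1 - 0.176471 = 0.823529
alpha = 1.166667 * 0.823529
= 0.9608


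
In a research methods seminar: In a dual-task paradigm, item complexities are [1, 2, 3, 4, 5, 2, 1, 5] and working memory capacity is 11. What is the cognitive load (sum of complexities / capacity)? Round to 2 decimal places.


Total complexity = 1 + 2 + 3 + 4 + 5 + 2 + 1 + 5 = 23
Load = total / capacity = 23 / 11
= 2.09


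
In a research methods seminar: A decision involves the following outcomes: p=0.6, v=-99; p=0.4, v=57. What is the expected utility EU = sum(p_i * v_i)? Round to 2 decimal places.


EU = sum(p_i * v_i)
0.6 * -99 = -59.4
0.4 * 57 = 22.8
EU = -59.4 + 22.8
= -36.60


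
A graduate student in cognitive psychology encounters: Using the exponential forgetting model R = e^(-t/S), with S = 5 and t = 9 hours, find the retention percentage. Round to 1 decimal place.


R = e^(-t/S)
-t/S = -9/5 = -1.8
R = e^(-1.8) = 0.165299
Percentage = 0.165299 * 100
= 16.5


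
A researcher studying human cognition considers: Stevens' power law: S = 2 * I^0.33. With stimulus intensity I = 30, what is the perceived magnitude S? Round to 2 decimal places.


S = 2 * 30^0.33
30^0.33 = 3.0722
S = 2 * 3.0722
= 6.14


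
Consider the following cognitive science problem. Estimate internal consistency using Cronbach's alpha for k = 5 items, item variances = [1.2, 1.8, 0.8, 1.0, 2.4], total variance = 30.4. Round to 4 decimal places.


alpha = (k/(k-1)) * (1 - sum(s_i^2)/s_total^2)
sum(item variances) = 7.2
k/(k-1) = 5/4 = 1.25
1 - 7.2/30.4 = 1 - 0.236842 = 0.763158
alpha = 1.25 * 0.763158
= 0.9539


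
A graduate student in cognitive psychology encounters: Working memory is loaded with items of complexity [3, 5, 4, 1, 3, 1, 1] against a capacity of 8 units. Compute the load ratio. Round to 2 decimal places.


Total complexity = 3 + 5 + 4 + 1 + 3 + 1 + 1 = 18
Load = total / capacity = 18 / 8
= 2.25


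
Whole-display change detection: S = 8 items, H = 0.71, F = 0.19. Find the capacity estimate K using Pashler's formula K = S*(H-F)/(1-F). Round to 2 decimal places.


K = S * (H - F) / (1 - F)
H - F = 0.52
1 - F = 0.81
K = 8 * 0.52 / 0.81
= 5.14


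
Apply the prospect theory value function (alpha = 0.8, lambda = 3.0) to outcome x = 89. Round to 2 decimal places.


Since x = 89 >= 0, use v(x) = x^0.8
89^0.8 = 36.267
v(89) = 36.27


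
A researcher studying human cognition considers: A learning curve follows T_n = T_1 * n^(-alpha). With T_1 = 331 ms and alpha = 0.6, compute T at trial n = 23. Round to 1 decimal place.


T_n = 331 * 23^(-0.6)
23^(-0.6) = 0.152392
T_n = 331 * 0.152392
= 50.4 ms


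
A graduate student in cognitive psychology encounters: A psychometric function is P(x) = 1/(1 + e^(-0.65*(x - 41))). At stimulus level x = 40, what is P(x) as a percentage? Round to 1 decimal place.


P(x) = 1/(1 + e^(-0.65*(40 - 41)))
Exponent = -0.65 * -1 = 0.65
e^(0.65) = 1.915541
P = 1/(1 + 1.915541) = 0.34299
Percentage = 34.3


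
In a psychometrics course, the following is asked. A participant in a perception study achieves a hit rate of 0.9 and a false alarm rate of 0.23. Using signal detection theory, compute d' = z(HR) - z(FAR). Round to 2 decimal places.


d' = z(HR) - z(FAR)
z(0.9) = 1.2816
z(0.23) = -0.7388
d' = 1.2816 - -0.7388
= 2.02


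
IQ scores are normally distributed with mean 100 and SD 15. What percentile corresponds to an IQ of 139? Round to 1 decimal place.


z = (IQ - mean) / SD
z = (139 - 100) / 15 = 2.6
Percentile = Phi(2.6) * 100
Phi(2.6) = 0.995339
= 99.5


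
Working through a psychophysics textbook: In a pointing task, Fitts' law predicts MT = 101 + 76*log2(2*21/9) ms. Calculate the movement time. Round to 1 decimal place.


MT = 101 + 76 * log2(2*21/9)
2D/W = 4.666667
log2(4.666667) = 2.2224
MT = 101 + 76 * 2.2224
= 269.9 ms


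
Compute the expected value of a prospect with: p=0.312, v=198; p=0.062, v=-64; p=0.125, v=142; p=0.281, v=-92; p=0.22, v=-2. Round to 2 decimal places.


EU = sum(p_i * v_i)
0.312 * 198 = 61.776
0.062 * -64 = -3.968
0.125 * 142 = 17.75
0.281 * -92 = -25.852
0.22 * -2 = -0.44
EU = 61.776 + -3.968 + 17.75 + -25.852 + -0.44
= 49.27


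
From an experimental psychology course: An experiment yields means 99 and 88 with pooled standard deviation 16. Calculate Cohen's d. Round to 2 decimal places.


Cohen's d = (M1 - M2) / S_pooled
= (99 - 88) / 16
= 11 / 16
= 0.69


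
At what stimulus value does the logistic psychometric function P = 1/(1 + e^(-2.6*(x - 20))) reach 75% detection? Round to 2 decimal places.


At P = 0.75: 0.75 = 1/(1 + e^(-k*(x-x0)))
Solving: e^(-k*(x-x0)) = 1/3
x = x0 + ln(3)/k
ln(3) = 1.0986
x = 20 + 1.0986/2.6
= 20 + 0.4225
= 20.42


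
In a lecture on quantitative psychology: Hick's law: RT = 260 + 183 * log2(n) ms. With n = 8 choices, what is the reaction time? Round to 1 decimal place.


RT = 260 + 183 * log2(8)
log2(8) = 3.0
RT = 260 + 183 * 3.0
= 260 + 549.0
= 809.0 ms


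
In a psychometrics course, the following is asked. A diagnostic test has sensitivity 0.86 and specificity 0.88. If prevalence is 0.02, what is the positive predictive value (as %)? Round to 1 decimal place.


PPV = (sens * prev) / (sens * prev + (1-spec) * (1-prev))
Numerator = 0.86 * 0.02 = 0.0172
P(positive and no disease) = (1 - spec) * (1 - prev) = (1 - 0.88) * (1 - 0.02) = 0.1176
Denominator = 0.0172 + 0.1176 = 0.1348
PPV = 0.0172 / 0.1348 = 0.127596
As percentage = 12.8


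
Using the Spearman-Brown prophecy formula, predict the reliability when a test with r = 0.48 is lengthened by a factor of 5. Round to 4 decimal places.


r_new = n*r / (1 + (n-1)*r)
Numerator = 5 * 0.48 = 2.4
Denominator = 1 + 4 * 0.48 = 2.92
r_new = 2.4 / 2.92
= 0.8219


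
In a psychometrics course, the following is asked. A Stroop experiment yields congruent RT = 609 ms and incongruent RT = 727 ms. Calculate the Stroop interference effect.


Stroop effect = RT(incongruent) - RT(congruent)
= 727 - 609
= 118 ms


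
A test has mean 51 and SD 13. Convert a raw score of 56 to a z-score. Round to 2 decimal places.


z = (X - mu) / sigma
= (56 - 51) / 13
= 5 / 13
= 0.38


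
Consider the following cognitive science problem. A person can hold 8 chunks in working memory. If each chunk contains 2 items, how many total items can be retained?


Total items = chunks * items_per_chunk
= 8 * 2
= 16


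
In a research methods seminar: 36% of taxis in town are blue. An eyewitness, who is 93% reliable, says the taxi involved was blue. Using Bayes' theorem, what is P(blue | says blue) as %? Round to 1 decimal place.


P(blue | says blue) = P(says blue | blue)*P(blue) / [P(says blue | blue)*P(blue) + P(says blue | not blue)*P(not blue)]
Numerator = 0.93 * 0.36 = 0.3348
False identification = 0.07 * 0.64 = 0.0448
P = 0.3348 / (0.3348 + 0.0448)
= 0.3348 / 0.3796
As percentage = 88.2


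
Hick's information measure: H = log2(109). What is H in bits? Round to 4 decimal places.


H = log2(n)
H = log2(109)
= 6.7682


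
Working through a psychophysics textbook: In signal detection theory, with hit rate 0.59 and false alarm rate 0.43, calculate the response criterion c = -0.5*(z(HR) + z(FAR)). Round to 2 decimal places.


c = -0.5 * (z(HR) + z(FAR))
z(0.59) = 0.2275
z(0.43) = -0.1764
c = -0.5 * (0.2275 + -0.1764)
= -0.5 * 0.0511
= -0.03


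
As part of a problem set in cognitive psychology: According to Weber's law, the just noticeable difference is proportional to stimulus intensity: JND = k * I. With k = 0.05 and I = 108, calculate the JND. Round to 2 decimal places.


JND = k * I
JND = 0.05 * 108
= 5.40


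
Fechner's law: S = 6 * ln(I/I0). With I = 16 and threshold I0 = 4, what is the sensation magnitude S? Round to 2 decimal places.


S = 6 * ln(16/4)
I/I0 = 4.0
ln(4.0) = 1.3863
S = 6 * 1.3863
= 8.32


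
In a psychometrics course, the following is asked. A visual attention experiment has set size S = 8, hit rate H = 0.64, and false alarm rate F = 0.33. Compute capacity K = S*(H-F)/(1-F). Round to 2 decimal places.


K = S * (H - F) / (1 - F)
H - F = 0.31
1 - F = 0.67
K = 8 * 0.31 / 0.67
= 3.70


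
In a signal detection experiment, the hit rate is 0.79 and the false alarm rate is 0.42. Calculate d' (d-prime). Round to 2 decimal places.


d' = z(HR) - z(FAR)
z(0.79) = 0.8064
z(0.42) = -0.2019
d' = 0.8064 - -0.2019
= 1.01


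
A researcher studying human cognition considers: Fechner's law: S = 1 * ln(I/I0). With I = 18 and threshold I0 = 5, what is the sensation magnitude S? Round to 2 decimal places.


S = 1 * ln(18/5)
I/I0 = 3.6
ln(3.6) = 1.2809
S = 1 * 1.2809
= 1.28


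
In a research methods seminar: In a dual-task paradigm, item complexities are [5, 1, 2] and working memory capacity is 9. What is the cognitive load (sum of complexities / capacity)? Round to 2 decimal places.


Total complexity = 5 + 1 + 2 = 8
Load = total / capacity = 8 / 9
= 0.89


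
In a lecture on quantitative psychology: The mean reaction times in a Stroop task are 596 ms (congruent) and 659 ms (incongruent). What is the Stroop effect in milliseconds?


Stroop effect = RT(incongruent) - RT(congruent)
= 659 - 596
= 63 ms


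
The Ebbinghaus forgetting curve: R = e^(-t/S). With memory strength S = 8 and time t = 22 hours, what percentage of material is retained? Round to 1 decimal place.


R = e^(-t/S)
-t/S = -22/8 = -2.75
R = e^(-2.75) = 0.063928
Percentage = 0.063928 * 100
= 6.4


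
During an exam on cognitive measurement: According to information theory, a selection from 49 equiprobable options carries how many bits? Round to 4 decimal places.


H = log2(n)
H = log2(49)
= 5.6147


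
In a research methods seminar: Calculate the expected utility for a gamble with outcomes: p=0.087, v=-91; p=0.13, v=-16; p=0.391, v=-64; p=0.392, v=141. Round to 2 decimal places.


EU = sum(p_i * v_i)
0.087 * -91 = -7.917
0.13 * -16 = -2.08
0.391 * -64 = -25.024
0.392 * 141 = 55.272
EU = -7.917 + -2.08 + -25.024 + 55.272
= 20.25


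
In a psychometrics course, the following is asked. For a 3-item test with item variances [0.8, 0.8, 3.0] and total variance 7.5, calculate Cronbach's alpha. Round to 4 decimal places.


alpha = (k/(k-1)) * (1 - sum(s_i^2)/s_total^2)
sum(item variances) = 4.6
k/(k-1) = 3/2 = 1.5
1 - 4.6/7.5 = 1 - 0.613333 = 0.386667
alpha = 1.5 * 0.386667
= 0.5800


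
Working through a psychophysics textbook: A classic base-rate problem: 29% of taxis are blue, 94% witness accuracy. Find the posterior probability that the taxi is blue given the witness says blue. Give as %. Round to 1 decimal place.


P(blue | says blue) = P(says blue | blue)*P(blue) / [P(says blue | blue)*P(blue) + P(says blue | not blue)*P(not blue)]
Numerator = 0.94 * 0.29 = 0.2726
False identification = 0.06 * 0.71 = 0.0426
P = 0.2726 / (0.2726 + 0.0426)
= 0.2726 / 0.3152
As percentage = 86.5


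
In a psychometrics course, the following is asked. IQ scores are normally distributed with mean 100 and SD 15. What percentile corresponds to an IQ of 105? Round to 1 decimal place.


z = (IQ - mean) / SD
z = (105 - 100) / 15 = 0.3333
Percentile = Phi(0.3333) * 100
Phi(0.3333) = 0.630546
= 63.1


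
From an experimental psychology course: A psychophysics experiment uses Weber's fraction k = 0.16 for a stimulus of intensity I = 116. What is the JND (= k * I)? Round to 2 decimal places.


JND = k * I
JND = 0.16 * 116
= 18.56


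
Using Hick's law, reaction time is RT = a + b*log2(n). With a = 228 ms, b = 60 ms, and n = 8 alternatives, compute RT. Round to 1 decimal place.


RT = 228 + 60 * log2(8)
log2(8) = 3.0
RT = 228 + 60 * 3.0
= 228 + 180.0
= 408.0 ms


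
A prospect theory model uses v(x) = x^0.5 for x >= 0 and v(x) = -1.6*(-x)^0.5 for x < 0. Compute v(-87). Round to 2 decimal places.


Since x = -87 < 0, use v(x) = -lambda*(-x)^alpha
(-x) = 87
87^0.5 = 9.3274
v(-87) = -1.6 * 9.3274
= -14.92


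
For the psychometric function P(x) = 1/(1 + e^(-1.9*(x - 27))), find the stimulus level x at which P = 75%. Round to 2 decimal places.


At P = 0.75: 0.75 = 1/(1 + e^(-k*(x-x0)))
Solving: e^(-k*(x-x0)) = 1/3
x = x0 + ln(3)/k
ln(3) = 1.0986
x = 27 + 1.0986/1.9
= 27 + 0.5782
= 27.58


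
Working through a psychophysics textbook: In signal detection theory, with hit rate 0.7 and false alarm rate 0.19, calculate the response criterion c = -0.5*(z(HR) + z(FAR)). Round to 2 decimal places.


c = -0.5 * (z(HR) + z(FAR))
z(0.7) = 0.5244
z(0.19) = -0.8779
c = -0.5 * (0.5244 + -0.8779)
= -0.5 * -0.3535
= 0.18


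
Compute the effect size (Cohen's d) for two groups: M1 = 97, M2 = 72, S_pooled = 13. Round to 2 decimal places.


Cohen's d = (M1 - M2) / S_pooled
= (97 - 72) / 13
= 25 / 13
= 1.92


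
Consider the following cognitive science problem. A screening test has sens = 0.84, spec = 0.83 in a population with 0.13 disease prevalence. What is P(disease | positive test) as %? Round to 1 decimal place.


PPV = (sens * prev) / (sens * prev + (1-spec) * (1-prev))
Numerator = 0.84 * 0.13 = 0.1092
P(positive and no disease) = (1 - spec) * (1 - prev) = (1 - 0.83) * (1 - 0.13) = 0.1479
Denominator = 0.1092 + 0.1479 = 0.2571
PPV = 0.1092 / 0.2571 = 0.424737
As percentage = 42.5


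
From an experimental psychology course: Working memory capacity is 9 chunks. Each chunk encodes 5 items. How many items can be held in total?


Total items = chunks * items_per_chunk
= 9 * 5
= 45


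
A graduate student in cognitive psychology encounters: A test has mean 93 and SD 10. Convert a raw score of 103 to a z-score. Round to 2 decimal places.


z = (X - mu) / sigma
= (103 - 93) / 10
= 10 / 10
= 1.00


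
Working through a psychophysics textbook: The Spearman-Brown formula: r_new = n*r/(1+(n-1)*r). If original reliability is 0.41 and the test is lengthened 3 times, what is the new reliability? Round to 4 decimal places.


r_new = n*r / (1 + (n-1)*r)
Numerator = 3 * 0.41 = 1.23
Denominator = 1 + 2 * 0.41 = 1.82
r_new = 1.23 / 1.82
= 0.6758


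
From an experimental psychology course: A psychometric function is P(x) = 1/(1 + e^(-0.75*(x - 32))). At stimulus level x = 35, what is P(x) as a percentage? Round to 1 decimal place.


P(x) = 1/(1 + e^(-0.75*(35 - 32)))
Exponent = -0.75 * 3 = -2.25
e^(-2.25) = 0.105399
P = 1/(1 + 0.105399) = 0.904651
Percentage = 90.5


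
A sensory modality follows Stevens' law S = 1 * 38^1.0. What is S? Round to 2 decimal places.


S = 1 * 38^1.0
38^1.0 = 38.0
S = 1 * 38.0
= 38.00


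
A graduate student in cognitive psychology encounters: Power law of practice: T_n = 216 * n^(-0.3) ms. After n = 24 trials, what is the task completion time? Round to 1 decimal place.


T_n = 216 * 24^(-0.3)
24^(-0.3) = 0.385422
T_n = 216 * 0.385422
= 83.3 ms


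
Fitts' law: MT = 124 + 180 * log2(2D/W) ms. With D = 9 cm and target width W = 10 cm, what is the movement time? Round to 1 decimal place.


MT = 124 + 180 * log2(2*9/10)
2D/W = 1.8
log2(1.8) = 0.848
MT = 124 + 180 * 0.848
= 276.6 ms


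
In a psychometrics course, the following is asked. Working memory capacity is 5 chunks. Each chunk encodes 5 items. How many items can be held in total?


Total items = chunks * items_per_chunk
= 5 * 5
= 25


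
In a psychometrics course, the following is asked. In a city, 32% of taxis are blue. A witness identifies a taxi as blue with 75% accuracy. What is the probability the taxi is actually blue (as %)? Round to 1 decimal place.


P(blue | says blue) = P(says blue | blue)*P(blue) / [P(says blue | blue)*P(blue) + P(says blue | not blue)*P(not blue)]
Numerator = 0.75 * 0.32 = 0.24
False identification = 0.25 * 0.68 = 0.17
P = 0.24 / (0.24 + 0.17)
= 0.24 / 0.41
As percentage = 58.5


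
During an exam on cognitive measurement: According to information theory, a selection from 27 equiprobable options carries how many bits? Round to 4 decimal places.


H = log2(n)
H = log2(27)
= 4.7549


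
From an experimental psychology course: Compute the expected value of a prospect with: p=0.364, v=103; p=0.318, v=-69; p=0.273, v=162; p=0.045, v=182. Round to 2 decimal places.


EU = sum(p_i * v_i)
0.364 * 103 = 37.492
0.318 * -69 = -21.942
0.273 * 162 = 44.226
0.045 * 182 = 8.19
EU = 37.492 + -21.942 + 44.226 + 8.19
= 67.97


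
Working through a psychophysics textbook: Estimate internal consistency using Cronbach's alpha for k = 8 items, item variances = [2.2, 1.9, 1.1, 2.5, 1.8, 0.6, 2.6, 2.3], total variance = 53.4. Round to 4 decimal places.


alpha = (k/(k-1)) * (1 - sum(s_i^2)/s_total^2)
sum(item variances) = 15.0
k/(k-1) = 8/7 = 1.142857
1 - 15.0/53.4 = 1 - 0.280899 = 0.719101
alpha = 1.142857 * 0.719101
= 0.8218


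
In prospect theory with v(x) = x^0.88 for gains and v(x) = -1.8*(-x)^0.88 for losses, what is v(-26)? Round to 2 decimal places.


Since x = -26 < 0, use v(x) = -lambda*(-x)^alpha
(-x) = 26
26^0.88 = 17.5864
v(-26) = -1.8 * 17.5864
= -31.66


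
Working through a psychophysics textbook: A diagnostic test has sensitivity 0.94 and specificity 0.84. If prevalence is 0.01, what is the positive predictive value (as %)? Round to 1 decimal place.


PPV = (sens * prev) / (sens * prev + (1-spec) * (1-prev))
Numerator = 0.94 * 0.01 = 0.0094
P(positive and no disease) = (1 - spec) * (1 - prev) = (1 - 0.84) * (1 - 0.01) = 0.1584
Denominator = 0.0094 + 0.1584 = 0.1678
PPV = 0.0094 / 0.1678 = 0.056019
As percentage = 5.6


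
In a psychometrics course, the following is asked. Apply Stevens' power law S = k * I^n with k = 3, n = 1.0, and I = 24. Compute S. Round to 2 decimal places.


S = 3 * 24^1.0
24^1.0 = 24.0
S = 3 * 24.0
= 72.00


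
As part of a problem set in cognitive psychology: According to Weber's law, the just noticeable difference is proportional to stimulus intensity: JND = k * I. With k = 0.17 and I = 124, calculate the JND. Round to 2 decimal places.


JND = k * I
JND = 0.17 * 124
= 21.08


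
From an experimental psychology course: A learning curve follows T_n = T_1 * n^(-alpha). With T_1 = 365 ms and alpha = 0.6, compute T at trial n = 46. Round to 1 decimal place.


T_n = 365 * 46^(-0.6)
46^(-0.6) = 0.100541
T_n = 365 * 0.100541
= 36.7 ms


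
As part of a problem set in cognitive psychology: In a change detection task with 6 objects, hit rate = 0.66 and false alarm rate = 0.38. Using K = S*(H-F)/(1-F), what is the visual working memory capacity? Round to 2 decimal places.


K = S * (H - F) / (1 - F)
H - F = 0.28
1 - F = 0.62
K = 6 * 0.28 / 0.62
= 2.71


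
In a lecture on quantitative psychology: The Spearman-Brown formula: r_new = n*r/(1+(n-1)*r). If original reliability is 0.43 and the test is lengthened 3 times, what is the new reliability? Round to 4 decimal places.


r_new = n*r / (1 + (n-1)*r)
Numerator = 3 * 0.43 = 1.29
Denominator = 1 + 2 * 0.43 = 1.86
r_new = 1.29 / 1.86
= 0.6935


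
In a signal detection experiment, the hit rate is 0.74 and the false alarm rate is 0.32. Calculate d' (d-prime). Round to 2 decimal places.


d' = z(HR) - z(FAR)
z(0.74) = 0.6433
z(0.32) = -0.4677
d' = 0.6433 - -0.4677
= 1.11


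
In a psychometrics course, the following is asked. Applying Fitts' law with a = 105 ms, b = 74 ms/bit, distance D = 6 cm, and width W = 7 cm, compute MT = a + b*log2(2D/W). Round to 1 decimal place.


MT = 105 + 74 * log2(2*6/7)
2D/W = 1.714286
log2(1.714286) = 0.7776
MT = 105 + 74 * 0.7776
= 162.5 ms


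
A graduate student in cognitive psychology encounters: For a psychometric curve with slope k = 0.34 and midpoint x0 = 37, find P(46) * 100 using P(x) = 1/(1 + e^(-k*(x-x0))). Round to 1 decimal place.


P(x) = 1/(1 + e^(-0.34*(46 - 37)))
Exponent = -0.34 * 9 = -3.06
e^(-3.06) = 0.046888
P = 1/(1 + 0.046888) = 0.955212
Percentage = 95.5


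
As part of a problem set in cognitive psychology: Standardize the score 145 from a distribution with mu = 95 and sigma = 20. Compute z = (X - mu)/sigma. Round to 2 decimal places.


z = (X - mu) / sigma
= (145 - 95) / 20
= 50 / 20
= 2.50


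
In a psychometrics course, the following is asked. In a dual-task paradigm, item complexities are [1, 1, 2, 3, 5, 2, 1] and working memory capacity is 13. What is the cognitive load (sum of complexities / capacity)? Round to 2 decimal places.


Total complexity = 1 + 1 + 2 + 3 + 5 + 2 + 1 = 15
Load = total / capacity = 15 / 13
= 1.15


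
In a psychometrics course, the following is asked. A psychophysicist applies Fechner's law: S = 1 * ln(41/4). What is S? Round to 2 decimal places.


S = 1 * ln(41/4)
I/I0 = 10.25
ln(10.25) = 2.3273
S = 1 * 2.3273
= 2.33


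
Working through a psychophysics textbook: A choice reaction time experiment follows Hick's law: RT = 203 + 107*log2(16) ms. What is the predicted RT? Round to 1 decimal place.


RT = 203 + 107 * log2(16)
log2(16) = 4.0
RT = 203 + 107 * 4.0
= 203 + 428.0
= 631.0 ms


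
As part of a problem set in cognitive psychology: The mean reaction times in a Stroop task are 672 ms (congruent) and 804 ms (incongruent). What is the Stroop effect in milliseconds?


Stroop effect = RT(incongruent) - RT(congruent)
= 804 - 672
= 132 ms


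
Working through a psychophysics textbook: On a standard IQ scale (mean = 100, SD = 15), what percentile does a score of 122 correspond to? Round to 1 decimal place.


z = (IQ - mean) / SD
z = (122 - 100) / 15 = 1.4667
Percentile = Phi(1.4667) * 100
Phi(1.4667) = 0.928771
= 92.9


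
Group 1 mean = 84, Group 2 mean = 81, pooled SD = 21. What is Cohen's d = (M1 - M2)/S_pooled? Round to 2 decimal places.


Cohen's d = (M1 - M2) / S_pooled
= (84 - 81) / 21
= 3 / 21
= 0.14


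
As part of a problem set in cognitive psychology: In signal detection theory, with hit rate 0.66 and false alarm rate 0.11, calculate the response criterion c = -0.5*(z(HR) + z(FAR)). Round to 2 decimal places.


c = -0.5 * (z(HR) + z(FAR))
z(0.66) = 0.4125
z(0.11) = -1.2265
c = -0.5 * (0.4125 + -1.2265)
= -0.5 * -0.814
= 0.41


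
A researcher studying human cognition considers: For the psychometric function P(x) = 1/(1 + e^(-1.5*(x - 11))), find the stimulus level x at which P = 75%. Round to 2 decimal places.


At P = 0.75: 0.75 = 1/(1 + e^(-k*(x-x0)))
Solving: e^(-k*(x-x0)) = 1/3
x = x0 + ln(3)/k
ln(3) = 1.0986
x = 11 + 1.0986/1.5
= 11 + 0.7324
= 11.73


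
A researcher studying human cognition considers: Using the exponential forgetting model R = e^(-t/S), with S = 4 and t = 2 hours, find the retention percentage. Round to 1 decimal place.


R = e^(-t/S)
-t/S = -2/4 = -0.5
R = e^(-0.5) = 0.606531
Percentage = 0.606531 * 100
= 60.7


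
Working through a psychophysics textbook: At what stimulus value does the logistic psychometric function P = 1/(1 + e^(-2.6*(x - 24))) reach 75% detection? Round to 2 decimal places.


At P = 0.75: 0.75 = 1/(1 + e^(-k*(x-x0)))
Solving: e^(-k*(x-x0)) = 1/3
x = x0 + ln(3)/k
ln(3) = 1.0986
x = 24 + 1.0986/2.6
= 24 + 0.4225
= 24.42


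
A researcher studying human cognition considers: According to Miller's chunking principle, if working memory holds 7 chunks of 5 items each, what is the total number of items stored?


Total items = chunks * items_per_chunk
= 7 * 5
= 35


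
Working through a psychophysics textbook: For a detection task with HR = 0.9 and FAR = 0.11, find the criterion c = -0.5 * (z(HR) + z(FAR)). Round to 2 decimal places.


c = -0.5 * (z(HR) + z(FAR))
z(0.9) = 1.2816
z(0.11) = -1.2265
c = -0.5 * (1.2816 + -1.2265)
= -0.5 * 0.0551
= -0.03


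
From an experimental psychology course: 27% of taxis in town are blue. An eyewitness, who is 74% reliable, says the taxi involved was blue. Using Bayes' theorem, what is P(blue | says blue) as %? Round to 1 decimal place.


P(blue | says blue) = P(says blue | blue)*P(blue) / [P(says blue | blue)*P(blue) + P(says blue | not blue)*P(not blue)]
Numerator = 0.74 * 0.27 = 0.1998
False identification = 0.26 * 0.73 = 0.1898
P = 0.1998 / (0.1998 + 0.1898)
= 0.1998 / 0.3896
As percentage = 51.3


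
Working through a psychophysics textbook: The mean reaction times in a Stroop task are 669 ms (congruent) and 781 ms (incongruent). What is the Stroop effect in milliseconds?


Stroop effect = RT(incongruent) - RT(congruent)
= 781 - 669
= 112 ms


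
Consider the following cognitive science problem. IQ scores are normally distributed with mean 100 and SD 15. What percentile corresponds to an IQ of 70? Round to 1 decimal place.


z = (IQ - mean) / SD
z = (70 - 100) / 15 = -2.0
Percentile = Phi(-2.0) * 100
Phi(-2.0) = 0.02275
= 2.3


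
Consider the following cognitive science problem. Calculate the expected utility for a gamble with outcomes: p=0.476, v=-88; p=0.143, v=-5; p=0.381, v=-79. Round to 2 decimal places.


EU = sum(p_i * v_i)
0.476 * -88 = -41.888
0.143 * -5 = -0.715
0.381 * -79 = -30.099
EU = -41.888 + -0.715 + -30.099
= -72.70


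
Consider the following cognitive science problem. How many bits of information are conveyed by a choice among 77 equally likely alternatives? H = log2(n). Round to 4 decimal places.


H = log2(n)
H = log2(77)
= 6.2668


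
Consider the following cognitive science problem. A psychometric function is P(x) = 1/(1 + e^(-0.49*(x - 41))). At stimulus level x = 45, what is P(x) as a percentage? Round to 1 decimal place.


P(x) = 1/(1 + e^(-0.49*(45 - 41)))
Exponent = -0.49 * 4 = -1.96
e^(-1.96) = 0.140858
P = 1/(1 + 0.140858) = 0.876533
Percentage = 87.7


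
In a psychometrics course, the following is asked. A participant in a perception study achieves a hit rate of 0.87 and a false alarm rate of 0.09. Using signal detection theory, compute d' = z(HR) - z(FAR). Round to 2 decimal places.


d' = z(HR) - z(FAR)
z(0.87) = 1.1264
z(0.09) = -1.3408
d' = 1.1264 - -1.3408
= 2.47


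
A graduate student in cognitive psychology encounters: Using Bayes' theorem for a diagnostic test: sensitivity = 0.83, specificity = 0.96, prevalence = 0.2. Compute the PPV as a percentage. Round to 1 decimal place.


PPV = (sens * prev) / (sens * prev + (1-spec) * (1-prev))
Numerator = 0.83 * 0.2 = 0.166
P(positive and no disease) = (1 - spec) * (1 - prev) = (1 - 0.96) * (1 - 0.2) = 0.032
Denominator = 0.166 + 0.032 = 0.198
PPV = 0.166 / 0.198 = 0.838384
As percentage = 83.8


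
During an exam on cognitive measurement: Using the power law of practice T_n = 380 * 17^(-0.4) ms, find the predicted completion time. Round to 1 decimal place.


T_n = 380 * 17^(-0.4)
17^(-0.4) = 0.321974
T_n = 380 * 0.321974
= 122.4 ms


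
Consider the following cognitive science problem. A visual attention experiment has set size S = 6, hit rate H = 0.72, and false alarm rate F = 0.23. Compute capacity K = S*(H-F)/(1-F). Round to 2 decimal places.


K = S * (H - F) / (1 - F)
H - F = 0.49
1 - F = 0.77
K = 6 * 0.49 / 0.77
= 3.82


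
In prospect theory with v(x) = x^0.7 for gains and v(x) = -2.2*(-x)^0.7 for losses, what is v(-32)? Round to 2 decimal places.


Since x = -32 < 0, use v(x) = -lambda*(-x)^alpha
(-x) = 32
32^0.7 = 11.3137
v(-32) = -2.2 * 11.3137
= -24.89


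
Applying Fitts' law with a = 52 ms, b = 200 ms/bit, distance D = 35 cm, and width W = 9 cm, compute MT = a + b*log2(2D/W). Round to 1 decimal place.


MT = 52 + 200 * log2(2*35/9)
2D/W = 7.777778
log2(7.777778) = 2.9594
MT = 52 + 200 * 2.9594
= 643.9 ms


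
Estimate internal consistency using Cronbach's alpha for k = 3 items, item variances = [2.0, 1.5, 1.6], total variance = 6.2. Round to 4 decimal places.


alpha = (k/(k-1)) * (1 - sum(s_i^2)/s_total^2)
sum(item variances) = 5.1
k/(k-1) = 3/2 = 1.5
1 - 5.1/6.2 = 1 - 0.822581 = 0.177419
alpha = 1.5 * 0.177419
= 0.2661


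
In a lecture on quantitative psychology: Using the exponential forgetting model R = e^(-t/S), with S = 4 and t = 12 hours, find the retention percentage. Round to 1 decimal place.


R = e^(-t/S)
-t/S = -12/4 = -3.0
R = e^(-3.0) = 0.049787
Percentage = 0.049787 * 100
= 5.0


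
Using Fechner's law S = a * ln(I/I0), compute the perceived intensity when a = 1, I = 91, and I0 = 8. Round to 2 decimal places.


S = 1 * ln(91/8)
I/I0 = 11.375
ln(11.375) = 2.4314
S = 1 * 2.4314
= 2.43


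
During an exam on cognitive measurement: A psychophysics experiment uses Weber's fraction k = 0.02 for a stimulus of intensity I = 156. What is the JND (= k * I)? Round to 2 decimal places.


JND = k * I
JND = 0.02 * 156
= 3.12


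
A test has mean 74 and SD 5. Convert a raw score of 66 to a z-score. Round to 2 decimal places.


z = (X - mu) / sigma
= (66 - 74) / 5
= -8 / 5
= -1.60


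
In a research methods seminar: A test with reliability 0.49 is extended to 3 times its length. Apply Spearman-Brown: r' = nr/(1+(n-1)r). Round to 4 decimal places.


r_new = n*r / (1 + (n-1)*r)
Numerator = 3 * 0.49 = 1.47
Denominator = 1 + 2 * 0.49 = 1.98
r_new = 1.47 / 1.98
= 0.7424


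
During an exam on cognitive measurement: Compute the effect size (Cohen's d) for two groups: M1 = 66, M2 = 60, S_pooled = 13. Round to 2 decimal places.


Cohen's d = (M1 - M2) / S_pooled
= (66 - 60) / 13
= 6 / 13
= 0.46


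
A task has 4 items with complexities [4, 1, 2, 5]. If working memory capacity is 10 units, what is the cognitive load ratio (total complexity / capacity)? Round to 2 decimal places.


Total complexity = 4 + 1 + 2 + 5 = 12
Load = total / capacity = 12 / 10
= 1.20


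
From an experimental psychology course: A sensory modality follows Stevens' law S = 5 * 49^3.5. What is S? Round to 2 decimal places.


S = 5 * 49^3.5
49^3.5 = 823543.0
S = 5 * 823543.0
= 4117715.00


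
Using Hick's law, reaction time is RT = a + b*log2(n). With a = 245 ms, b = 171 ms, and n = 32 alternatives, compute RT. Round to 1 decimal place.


RT = 245 + 171 * log2(32)
log2(32) = 5.0
RT = 245 + 171 * 5.0
= 245 + 855.0
= 1100.0 ms
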